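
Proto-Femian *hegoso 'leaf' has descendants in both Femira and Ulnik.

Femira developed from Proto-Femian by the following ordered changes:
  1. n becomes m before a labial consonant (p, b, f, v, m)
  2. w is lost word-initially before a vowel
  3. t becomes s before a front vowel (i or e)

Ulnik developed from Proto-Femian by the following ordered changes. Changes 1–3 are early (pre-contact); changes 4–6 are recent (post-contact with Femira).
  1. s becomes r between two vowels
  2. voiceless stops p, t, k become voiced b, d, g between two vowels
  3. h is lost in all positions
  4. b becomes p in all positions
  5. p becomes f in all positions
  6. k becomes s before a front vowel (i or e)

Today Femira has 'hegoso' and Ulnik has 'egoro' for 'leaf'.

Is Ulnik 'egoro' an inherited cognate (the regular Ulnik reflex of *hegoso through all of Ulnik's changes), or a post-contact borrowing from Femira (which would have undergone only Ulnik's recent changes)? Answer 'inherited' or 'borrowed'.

If inherited, *hegoso would pass through all of Ulnik's changes:
Ulnik: *hegoso > hegoro > egoro  (by rhotacism, h-loss)
If borrowed from Femira 'hegoso' after the early changes, it would undergo only the recent ones:
  rule 4 (unconditioned shift): no change (hegoso)
  rule 5 (unconditioned shift): no change (hegoso)
  rule 6 (palatalisation): no change (hegoso)
  ⇒ as a loan: hegoso
Ulnik 'egoro' matches the inherited outcome exactly, so it is an inherited cognate, not a loan.

inherited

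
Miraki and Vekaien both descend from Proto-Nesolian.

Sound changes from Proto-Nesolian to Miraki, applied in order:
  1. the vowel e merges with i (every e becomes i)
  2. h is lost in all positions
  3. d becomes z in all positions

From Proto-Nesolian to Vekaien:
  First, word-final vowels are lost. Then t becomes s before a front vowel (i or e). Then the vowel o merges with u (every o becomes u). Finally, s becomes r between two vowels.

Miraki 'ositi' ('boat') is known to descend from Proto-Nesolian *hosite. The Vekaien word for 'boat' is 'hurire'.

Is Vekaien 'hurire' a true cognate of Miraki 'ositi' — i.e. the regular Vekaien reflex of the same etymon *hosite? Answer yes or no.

Derive the expected Vekaien reflex of *hosite:
Vekaien: *hosite > hosit > husit > hurit  (by apocope, vowel merger, rhotacism)
The regular Vekaien reflex would be 'hurit', but the attested form is 'hurire'. The correspondence is irregular, so they are not cognates (the Vekaien form has a different source).

no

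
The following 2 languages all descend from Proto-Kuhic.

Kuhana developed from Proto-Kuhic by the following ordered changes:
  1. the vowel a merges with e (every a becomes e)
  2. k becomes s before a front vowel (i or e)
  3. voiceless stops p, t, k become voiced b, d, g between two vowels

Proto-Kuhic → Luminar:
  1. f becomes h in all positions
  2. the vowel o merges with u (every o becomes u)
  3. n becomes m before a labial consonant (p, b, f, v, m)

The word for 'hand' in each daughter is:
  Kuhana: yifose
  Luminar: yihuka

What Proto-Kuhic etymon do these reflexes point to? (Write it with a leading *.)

Position 3: Kuhana has f, Luminar has h. Kuhana preserves f here (none of its changes turn any other segment into f), so the proto-segment is *f.
Position 4: Kuhana has o, Luminar has u. Kuhana preserves o here (none of its changes turn any other segment into o), so the proto-segment is *o.
Position 5: Kuhana has s, Luminar has k. Luminar preserves k here (none of its changes turn any other segment into k), so the proto-segment is *k.
Continuing position by position gives *yifoka; check it forward:
Kuhana: start from *yifoka.
  rule 1 (vowel merger): yifoka → yifoke
  rule 2 (palatalisation): yifoke → yifose
  rule 3: no change — yifose
  ⇒ Kuhana yifose
Luminar: start from *yifoka.
  rule 1 (unconditioned shift): yifoka → yihoka
  rule 2 (vowel merger): yihoka → yihuka
  rule 3: no change — yihuka
  ⇒ Luminar yihuka
*yifoka is the unique common source.

*yifoka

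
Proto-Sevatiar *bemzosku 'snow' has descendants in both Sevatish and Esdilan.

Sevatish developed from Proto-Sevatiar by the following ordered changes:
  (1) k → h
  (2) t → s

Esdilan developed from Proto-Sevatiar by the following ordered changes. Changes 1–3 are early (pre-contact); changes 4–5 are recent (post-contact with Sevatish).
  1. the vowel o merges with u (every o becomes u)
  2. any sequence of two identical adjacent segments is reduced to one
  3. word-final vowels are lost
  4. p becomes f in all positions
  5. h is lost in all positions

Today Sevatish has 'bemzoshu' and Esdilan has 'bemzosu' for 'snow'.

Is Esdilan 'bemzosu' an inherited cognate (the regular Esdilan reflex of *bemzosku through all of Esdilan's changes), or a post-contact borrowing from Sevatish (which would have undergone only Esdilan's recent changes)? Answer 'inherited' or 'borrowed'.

If inherited, *bemzosku would pass through all of Esdilan's changes:
Esdilan: start from *bemzosku.
  rule 1 (vowel merger): bemzosku → bemzusku
  rule 2: no change — bemzusku
  rule 3 (apocope): bemzusku → bemzusk
  rule 4: no change — bemzusk
  rule 5: no change — bemzusk
  ⇒ Esdilan bemzusk
If borrowed from Sevatish 'bemzoshu' after the early changes, it would undergo only the recent ones:
  rule 4 (unconditioned shift): no change (bemzoshu)
  rule 5 (h-loss): bemzoshu → bemzosu
  ⇒ as a loan: bemzosu
Esdilan 'bemzosu' matches the loan outcome 'bemzosu', not the inherited 'bemzusk' — it skipped the early Esdilan changes, so it was borrowed from Sevatish.

borrowed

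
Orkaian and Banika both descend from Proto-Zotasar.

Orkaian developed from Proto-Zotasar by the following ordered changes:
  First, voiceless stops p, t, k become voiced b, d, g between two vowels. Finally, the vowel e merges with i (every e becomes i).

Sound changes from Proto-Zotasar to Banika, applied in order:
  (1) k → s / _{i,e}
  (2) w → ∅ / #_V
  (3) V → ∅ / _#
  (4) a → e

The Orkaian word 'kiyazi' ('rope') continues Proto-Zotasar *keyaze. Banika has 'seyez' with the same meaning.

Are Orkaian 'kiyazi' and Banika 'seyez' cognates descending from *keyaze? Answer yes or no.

yes

Derive the expected Banika reflex of *keyaze:
Banika: *keyaze
  keyaze → seyaze   [palatalisation]
  seyaze (rule 2 does not apply)
  seyaze → seyaz   [apocope]
  seyaz → seyez   [vowel merger]
  giving Banika seyez.
Banika 'seyez' matches the regular reflex exactly, so the pair is cognate.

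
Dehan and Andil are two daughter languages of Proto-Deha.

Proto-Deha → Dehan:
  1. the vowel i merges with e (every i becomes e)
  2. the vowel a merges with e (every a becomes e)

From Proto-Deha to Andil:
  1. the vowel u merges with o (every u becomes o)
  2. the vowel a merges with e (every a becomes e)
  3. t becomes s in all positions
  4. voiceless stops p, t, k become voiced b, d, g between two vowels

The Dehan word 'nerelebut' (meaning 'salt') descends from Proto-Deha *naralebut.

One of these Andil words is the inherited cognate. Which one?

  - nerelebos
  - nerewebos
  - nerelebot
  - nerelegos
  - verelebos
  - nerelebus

nerelebos

Andil: *naralebut > naralebot > nerelebot > nerelebos  (by vowel merger, vowel merger, unconditioned shift)
Among the options, 'nerelebos' alone shows every Andil change applied in order.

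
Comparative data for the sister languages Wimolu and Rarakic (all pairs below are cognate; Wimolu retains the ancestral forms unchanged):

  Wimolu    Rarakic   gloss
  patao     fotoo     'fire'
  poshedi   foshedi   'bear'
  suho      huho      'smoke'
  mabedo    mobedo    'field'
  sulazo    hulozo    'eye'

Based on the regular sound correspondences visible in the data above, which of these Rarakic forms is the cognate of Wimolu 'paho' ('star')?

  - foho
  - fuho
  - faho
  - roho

patao ~ fotoo — Wimolu p corresponds to Rarakic f word-initially before a back vowel.
patao ~ fotoo, sulazo ~ hulozo — Wimolu a corresponds to Rarakic o after a consonant, before a consonant other than r, m, n, p, b, f, v.
Applying these to Wimolu 'paho':
  paho → faho   (p→f word-initially before a back vowel)
  faho → foho   (a→o after a consonant, before a consonant other than r, m, n, p, b, f, v)
So the Rarakic cognate is 'foho'.

foho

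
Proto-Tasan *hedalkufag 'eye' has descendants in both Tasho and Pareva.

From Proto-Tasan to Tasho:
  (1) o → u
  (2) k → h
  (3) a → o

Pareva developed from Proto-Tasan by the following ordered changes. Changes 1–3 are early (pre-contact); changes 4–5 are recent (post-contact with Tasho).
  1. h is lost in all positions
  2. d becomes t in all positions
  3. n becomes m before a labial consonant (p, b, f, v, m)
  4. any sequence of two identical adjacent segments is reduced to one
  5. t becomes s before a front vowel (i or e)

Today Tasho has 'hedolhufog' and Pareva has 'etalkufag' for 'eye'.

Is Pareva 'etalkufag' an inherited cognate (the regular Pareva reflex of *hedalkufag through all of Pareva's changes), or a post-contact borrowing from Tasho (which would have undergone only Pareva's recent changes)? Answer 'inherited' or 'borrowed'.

If inherited, *hedalkufag would pass through all of Pareva's changes:
Pareva: start from *hedalkufag.
  rule 1 (h-loss): hedalkufag → edalkufag
  rule 2 (unconditioned shift): edalkufag → etalkufag
  rule 3: no change — etalkufag
  rule 4: no change — etalkufag
  rule 5: no change — etalkufag
  ⇒ Pareva etalkufag
If borrowed from Tasho 'hedolhufog' after the early changes, it would undergo only the recent ones:
  rule 4 (degemination): no change (hedolhufog)
  rule 5 (palatalisation): no change (hedolhufog)
  ⇒ as a loan: hedolhufog
Pareva 'etalkufag' matches the inherited outcome exactly, so it is an inherited cognate, not a loan.

inherited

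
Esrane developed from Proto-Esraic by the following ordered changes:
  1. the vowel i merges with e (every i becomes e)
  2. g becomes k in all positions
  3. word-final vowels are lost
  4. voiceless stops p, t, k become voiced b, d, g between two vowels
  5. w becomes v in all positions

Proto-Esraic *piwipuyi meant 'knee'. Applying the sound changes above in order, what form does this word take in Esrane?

Esrane: *piwipuyi
  piwipuyi → pewepuye   [vowel merger]
  pewepuye (rule 2 does not apply)
  pewepuye → pewepuy   [apocope]
  pewepuy → pewebuy   [intervocalic voicing]
  pewebuy → pevebuy   [unconditioned shift]
  giving Esrane pevebuy.

pevebuy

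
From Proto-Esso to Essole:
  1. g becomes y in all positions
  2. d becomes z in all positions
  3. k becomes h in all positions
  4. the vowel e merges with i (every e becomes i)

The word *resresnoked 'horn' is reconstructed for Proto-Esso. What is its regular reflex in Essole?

risrisnohiz

Essole: *resresnoked > resresnokez > resresnohez > risrisnohiz  (by unconditioned shift, unconditioned shift, vowel merger)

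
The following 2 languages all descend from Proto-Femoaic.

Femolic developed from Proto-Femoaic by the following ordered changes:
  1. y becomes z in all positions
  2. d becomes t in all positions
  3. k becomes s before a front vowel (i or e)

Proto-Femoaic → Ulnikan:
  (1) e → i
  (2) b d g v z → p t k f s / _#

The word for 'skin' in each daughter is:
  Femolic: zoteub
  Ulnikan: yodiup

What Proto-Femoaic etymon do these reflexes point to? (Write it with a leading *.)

*yodeub

Position 1: Femolic has z, Ulnikan has y. Ulnikan preserves y here (none of its changes turn any other segment into y), so the proto-segment is *y.
Position 4: Femolic has e, Ulnikan has i. Femolic preserves e here (none of its changes turn any other segment into e), so the proto-segment is *e.
Position 6: Femolic has b, Ulnikan has p. Femolic preserves b here (none of its changes turn any other segment into b), so the proto-segment is *b.
Verify the candidate proto-form against each daughter:
Femolic: *yodeub > zodeub > zoteub  (by unconditioned shift, unconditioned shift)
Ulnikan: *yodeub
  yodeub → yodiub   [vowel merger]
  yodiub → yodiup   [final devoicing]
  giving Ulnikan yodiup.
No other proto-form is consistent with every reflex, so the reconstruction is *yodeub.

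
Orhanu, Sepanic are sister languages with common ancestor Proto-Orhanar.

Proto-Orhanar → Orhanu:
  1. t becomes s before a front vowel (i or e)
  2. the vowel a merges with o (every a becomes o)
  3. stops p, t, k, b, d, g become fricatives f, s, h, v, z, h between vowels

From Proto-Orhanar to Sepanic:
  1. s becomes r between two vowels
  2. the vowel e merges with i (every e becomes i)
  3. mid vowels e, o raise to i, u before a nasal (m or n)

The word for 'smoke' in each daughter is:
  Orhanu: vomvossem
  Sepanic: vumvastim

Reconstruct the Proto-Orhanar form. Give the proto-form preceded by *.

*vomvastem

Position 5: Orhanu has o, Sepanic has a. Sepanic preserves a here (none of its changes turn any other segment into a), so the proto-segment is *a.
Position 7: Orhanu has s, Sepanic has t. Sepanic preserves t here (none of its changes turn any other segment into t), so the proto-segment is *t.
Position 8: Orhanu has e, Sepanic has i. Orhanu preserves e here (none of its changes turn any other segment into e), so the proto-segment is *e.
Continuing position by position gives *vomvastem; check it forward:
Orhanu: *vomvastem
  vomvastem → vomvassem   [palatalisation]
  vomvassem → vomvossem   [vowel merger]
  vomvossem (rule 3 does not apply)
  giving Orhanu vomvossem.
Sepanic: start from *vomvastem.
  rule 1: no change — vomvastem
  rule 2 (vowel merger): vomvastem → vomvastim
  rule 3 (pre-nasal raising): vomvastim → vumvastim
  ⇒ Sepanic vumvastim
No other proto-form is consistent with every reflex, so the reconstruction is *vomvastem.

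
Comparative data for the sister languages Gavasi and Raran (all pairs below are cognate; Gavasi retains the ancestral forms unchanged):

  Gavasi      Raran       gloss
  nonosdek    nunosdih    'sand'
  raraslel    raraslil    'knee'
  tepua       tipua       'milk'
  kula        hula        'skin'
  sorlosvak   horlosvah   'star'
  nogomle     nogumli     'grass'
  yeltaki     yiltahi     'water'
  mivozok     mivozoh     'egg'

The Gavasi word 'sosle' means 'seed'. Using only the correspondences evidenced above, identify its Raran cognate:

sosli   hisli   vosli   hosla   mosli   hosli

sorlosvak ~ horlosvah — Gavasi s corresponds to Raran h word-initially before a back vowel.
nogomle ~ nogumli — Gavasi e corresponds to Raran i word-finally.
Applying these to Gavasi 'sosle':
  sosle → hosle   (s→h word-initially before a back vowel)
  hosle → hosli   (e→i word-finally)
So the Raran cognate is 'hosli'.

hosli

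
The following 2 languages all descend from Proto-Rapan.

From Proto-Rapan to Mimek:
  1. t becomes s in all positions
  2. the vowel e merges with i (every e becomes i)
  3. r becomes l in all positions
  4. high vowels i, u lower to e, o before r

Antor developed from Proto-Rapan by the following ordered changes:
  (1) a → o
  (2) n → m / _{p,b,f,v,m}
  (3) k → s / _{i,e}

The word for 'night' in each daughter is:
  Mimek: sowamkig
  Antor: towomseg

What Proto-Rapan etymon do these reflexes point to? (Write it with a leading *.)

*towamkeg

Position 1: Mimek has s, Antor has t. Antor preserves t here (none of its changes turn any other segment into t), so the proto-segment is *t.
Position 7: Mimek has i, Antor has e. Antor preserves e here (none of its changes turn any other segment into e), so the proto-segment is *e.
Continuing position by position gives *towamkeg; check it forward:
Mimek: start from *towamkeg.
  rule 1 (unconditioned shift): towamkeg → sowamkeg
  rule 2 (vowel merger): sowamkeg → sowamkig
  rule 3: no change — sowamkig
  rule 4: no change — sowamkig
  ⇒ Mimek sowamkig
Antor: *towamkeg > towomkeg > towomseg  (by vowel merger, palatalisation)
No other proto-form is consistent with every reflex, so the reconstruction is *towamkeg.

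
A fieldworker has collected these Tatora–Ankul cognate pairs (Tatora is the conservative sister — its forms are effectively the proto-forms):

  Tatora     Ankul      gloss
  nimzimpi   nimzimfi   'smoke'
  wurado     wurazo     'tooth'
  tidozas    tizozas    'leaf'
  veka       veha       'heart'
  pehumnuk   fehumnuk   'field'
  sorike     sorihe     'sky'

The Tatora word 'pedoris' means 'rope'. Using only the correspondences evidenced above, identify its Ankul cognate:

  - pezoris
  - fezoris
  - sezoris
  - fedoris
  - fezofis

pehumnuk ~ fehumnuk — Tatora p corresponds to Ankul f word-initially before a front vowel.
wurado ~ wurazo, tidozas ~ tizozas — Tatora d corresponds to Ankul z between vowels (before a back vowel).
Applying these to Tatora 'pedoris':
  pedoris → fedoris   (p→f word-initially before a front vowel)
  fedoris → fezoris   (d→z between vowels (before a back vowel))
So the Ankul cognate is 'fezoris'.

fezoris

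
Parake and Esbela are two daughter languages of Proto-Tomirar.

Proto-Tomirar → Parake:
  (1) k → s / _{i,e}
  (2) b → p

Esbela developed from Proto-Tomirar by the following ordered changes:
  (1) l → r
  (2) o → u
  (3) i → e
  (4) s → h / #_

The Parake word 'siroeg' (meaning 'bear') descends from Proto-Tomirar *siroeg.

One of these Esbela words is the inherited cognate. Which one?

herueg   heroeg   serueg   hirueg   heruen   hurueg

herueg

Esbela: *siroeg
  siroeg (rule 1 does not apply)
  siroeg → sirueg   [vowel merger]
  sirueg → serueg   [vowel merger]
  serueg → herueg   [debuccalisation]
  giving Esbela herueg.
Among the options, 'herueg' alone shows every Esbela change applied in order.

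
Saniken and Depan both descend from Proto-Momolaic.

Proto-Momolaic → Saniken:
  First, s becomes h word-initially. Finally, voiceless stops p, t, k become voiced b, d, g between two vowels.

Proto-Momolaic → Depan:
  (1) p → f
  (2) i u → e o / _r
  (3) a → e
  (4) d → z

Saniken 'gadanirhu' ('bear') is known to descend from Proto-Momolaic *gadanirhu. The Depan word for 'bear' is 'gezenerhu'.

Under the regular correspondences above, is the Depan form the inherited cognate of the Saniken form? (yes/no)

yes

Derive the expected Depan reflex of *gadanirhu:
Depan: *gadanirhu
  gadanirhu (rule 1 does not apply)
  gadanirhu → gadanerhu   [pre-rhotic lowering]
  gadanerhu → gedenerhu   [vowel merger]
  gedenerhu → gezenerhu   [unconditioned shift]
  giving Depan gezenerhu.
Depan 'gezenerhu' matches the regular reflex exactly, so the pair is cognate.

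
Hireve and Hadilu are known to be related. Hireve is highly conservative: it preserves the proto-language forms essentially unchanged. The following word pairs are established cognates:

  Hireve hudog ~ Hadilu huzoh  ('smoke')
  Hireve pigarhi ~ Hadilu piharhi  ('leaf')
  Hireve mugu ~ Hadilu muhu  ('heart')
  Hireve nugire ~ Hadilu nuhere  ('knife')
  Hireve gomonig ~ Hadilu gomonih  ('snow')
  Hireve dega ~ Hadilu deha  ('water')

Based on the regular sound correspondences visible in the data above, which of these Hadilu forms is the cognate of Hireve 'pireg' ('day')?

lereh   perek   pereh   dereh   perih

pereh

nugire ~ nuhere — Hireve i corresponds to Hadilu e after a consonant, before r.
hudog ~ huzoh, gomonig ~ gomonih — Hireve g corresponds to Hadilu h word-finally.
Applying these to Hireve 'pireg':
  pireg → pereg   (i→e after a consonant, before r)
  pereg → pereh   (g→h word-finally)
So the Hadilu cognate is 'pereh'.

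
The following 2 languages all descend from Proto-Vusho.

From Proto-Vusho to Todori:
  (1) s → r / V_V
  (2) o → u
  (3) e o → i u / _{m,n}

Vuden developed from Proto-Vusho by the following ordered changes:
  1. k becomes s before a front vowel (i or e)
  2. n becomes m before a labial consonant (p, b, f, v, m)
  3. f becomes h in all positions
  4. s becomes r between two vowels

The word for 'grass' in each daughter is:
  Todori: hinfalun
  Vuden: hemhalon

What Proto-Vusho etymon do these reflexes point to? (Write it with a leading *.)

Position 7: Todori has u, Vuden has o. Vuden preserves o here (none of its changes turn any other segment into o), so the proto-segment is *o.
Position 4: Todori has f, Vuden has h. Todori preserves f here (none of its changes turn any other segment into f), so the proto-segment is *f.
Verify the candidate proto-form against each daughter:
Todori: *henfalon
  henfalon (rule 1 does not apply)
  henfalon → henfalun   [vowel merger]
  henfalun → hinfalun   [pre-nasal raising]
  giving Todori hinfalun.
Vuden: start from *henfalon.
  rule 1: no change — henfalon
  rule 2 (nasal place assimilation): henfalon → hemfalon
  rule 3 (unconditioned shift): hemfalon → hemhalon
  rule 4: no change — hemhalon
  ⇒ Vuden hemhalon
No other proto-form is consistent with every reflex, so the reconstruction is *henfalon.

*henfalon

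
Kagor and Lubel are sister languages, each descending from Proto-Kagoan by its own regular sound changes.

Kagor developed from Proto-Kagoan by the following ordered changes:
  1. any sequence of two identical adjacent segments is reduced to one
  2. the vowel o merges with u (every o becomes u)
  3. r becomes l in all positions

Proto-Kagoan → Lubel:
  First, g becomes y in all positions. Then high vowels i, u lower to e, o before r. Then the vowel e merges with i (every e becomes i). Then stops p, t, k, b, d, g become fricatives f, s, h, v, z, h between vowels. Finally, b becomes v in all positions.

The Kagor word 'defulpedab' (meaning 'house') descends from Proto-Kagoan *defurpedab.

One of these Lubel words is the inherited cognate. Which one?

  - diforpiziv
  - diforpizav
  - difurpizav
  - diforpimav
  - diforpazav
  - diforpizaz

diforpizav

Lubel: *defurpedab
  defurpedab (rule 1 does not apply)
  defurpedab → deforpedab   [pre-rhotic lowering]
  deforpedab → diforpidab   [vowel merger]
  diforpidab → diforpizab   [intervocalic lenition]
  diforpizab → diforpizav   [unconditioned shift]
  giving Lubel diforpizav.
Among the options, 'diforpizav' alone shows every Lubel change applied in order.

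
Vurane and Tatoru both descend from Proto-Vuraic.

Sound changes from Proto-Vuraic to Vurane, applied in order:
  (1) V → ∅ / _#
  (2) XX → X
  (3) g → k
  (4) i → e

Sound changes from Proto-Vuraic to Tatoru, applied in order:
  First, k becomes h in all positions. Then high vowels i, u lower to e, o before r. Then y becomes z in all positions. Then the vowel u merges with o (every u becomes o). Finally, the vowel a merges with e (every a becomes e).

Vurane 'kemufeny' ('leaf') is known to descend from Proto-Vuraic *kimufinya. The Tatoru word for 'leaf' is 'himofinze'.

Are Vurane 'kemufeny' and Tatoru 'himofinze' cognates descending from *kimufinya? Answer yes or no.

yes

Derive the expected Tatoru reflex of *kimufinya:
Tatoru: *kimufinya > himufinya > himufinza > himofinza > himofinze  (by unconditioned shift, unconditioned shift, vowel merger, vowel merger)
Tatoru 'himofinze' matches the regular reflex exactly, so the pair is cognate.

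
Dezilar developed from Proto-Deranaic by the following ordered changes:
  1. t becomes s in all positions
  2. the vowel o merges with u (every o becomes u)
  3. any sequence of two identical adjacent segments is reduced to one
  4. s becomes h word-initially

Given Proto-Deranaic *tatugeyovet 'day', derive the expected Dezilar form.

hasugeyuves

Dezilar: *tatugeyovet > sasugeyoves > sasugeyuves > hasugeyuves  (by unconditioned shift, vowel merger, debuccalisation)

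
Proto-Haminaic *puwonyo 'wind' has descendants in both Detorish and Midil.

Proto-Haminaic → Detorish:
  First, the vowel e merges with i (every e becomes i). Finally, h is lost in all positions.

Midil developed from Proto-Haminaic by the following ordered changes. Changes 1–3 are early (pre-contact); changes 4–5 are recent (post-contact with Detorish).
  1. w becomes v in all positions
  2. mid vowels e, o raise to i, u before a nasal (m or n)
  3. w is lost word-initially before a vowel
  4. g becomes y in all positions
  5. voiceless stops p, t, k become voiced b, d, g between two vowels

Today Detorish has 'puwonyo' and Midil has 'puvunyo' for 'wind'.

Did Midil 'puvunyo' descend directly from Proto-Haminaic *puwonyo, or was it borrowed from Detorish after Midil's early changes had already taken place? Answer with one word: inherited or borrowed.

If inherited, *puwonyo would pass through all of Midil's changes:
Midil: *puwonyo
  puwonyo → puvonyo   [unconditioned shift]
  puvonyo → puvunyo   [pre-nasal raising]
  puvunyo (rule 3 does not apply)
  puvunyo (rule 4 does not apply)
  puvunyo (rule 5 does not apply)
  giving Midil puvunyo.
If borrowed from Detorish 'puwonyo' after the early changes, it would undergo only the recent ones:
  rule 4 (unconditioned shift): no change (puwonyo)
  rule 5 (intervocalic voicing): no change (puwonyo)
  ⇒ as a loan: puwonyo
Midil 'puvunyo' matches the inherited outcome exactly, so it is an inherited cognate, not a loan.

inherited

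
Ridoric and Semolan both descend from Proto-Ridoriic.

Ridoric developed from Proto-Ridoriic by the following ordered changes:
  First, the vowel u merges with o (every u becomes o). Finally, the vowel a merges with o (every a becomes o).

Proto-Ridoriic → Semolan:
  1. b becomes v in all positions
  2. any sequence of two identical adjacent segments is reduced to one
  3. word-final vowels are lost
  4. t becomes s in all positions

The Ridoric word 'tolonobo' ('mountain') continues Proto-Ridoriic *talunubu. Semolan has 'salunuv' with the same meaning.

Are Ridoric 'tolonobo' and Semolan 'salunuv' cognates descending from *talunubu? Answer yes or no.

Derive the expected Semolan reflex of *talunubu:
Semolan: *talunubu > talunuvu > talunuv > salunuv  (by unconditioned shift, apocope, unconditioned shift)
Semolan 'salunuv' matches the regular reflex exactly, so the pair is cognate.

yes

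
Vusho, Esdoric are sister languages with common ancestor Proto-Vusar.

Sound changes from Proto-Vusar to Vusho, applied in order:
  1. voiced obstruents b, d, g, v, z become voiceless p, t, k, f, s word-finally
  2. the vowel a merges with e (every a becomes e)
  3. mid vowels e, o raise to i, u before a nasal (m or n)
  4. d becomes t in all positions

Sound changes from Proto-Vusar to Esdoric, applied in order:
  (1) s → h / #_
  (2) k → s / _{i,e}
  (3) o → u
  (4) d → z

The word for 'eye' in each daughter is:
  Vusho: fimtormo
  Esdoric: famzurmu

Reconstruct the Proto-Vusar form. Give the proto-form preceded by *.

Position 5: Vusho has o, Esdoric has u. Vusho preserves o here (none of its changes turn any other segment into o), so the proto-segment is *o.
Position 2: Vusho has i, Esdoric has a. Esdoric preserves a here (none of its changes turn any other segment into a), so the proto-segment is *a.
Position 8: Vusho has o, Esdoric has u. Vusho preserves o here (none of its changes turn any other segment into o), so the proto-segment is *o.
Continuing position by position gives *famdormo; check it forward:
Vusho: start from *famdormo.
  rule 1: no change — famdormo
  rule 2 (vowel merger): famdormo → femdormo
  rule 3 (pre-nasal raising): femdormo → fimdormo
  rule 4 (unconditioned shift): fimdormo → fimtormo
  ⇒ Vusho fimtormo
Esdoric: start from *famdormo.
  rule 1: no change — famdormo
  rule 2: no change — famdormo
  rule 3 (vowel merger): famdormo → famdurmu
  rule 4 (unconditioned shift): famdurmu → famzurmu
  ⇒ Esdoric famzurmu
Only *famdormo yields all of Vusho fimtormo, Esdoric famzurmu.

*famdormo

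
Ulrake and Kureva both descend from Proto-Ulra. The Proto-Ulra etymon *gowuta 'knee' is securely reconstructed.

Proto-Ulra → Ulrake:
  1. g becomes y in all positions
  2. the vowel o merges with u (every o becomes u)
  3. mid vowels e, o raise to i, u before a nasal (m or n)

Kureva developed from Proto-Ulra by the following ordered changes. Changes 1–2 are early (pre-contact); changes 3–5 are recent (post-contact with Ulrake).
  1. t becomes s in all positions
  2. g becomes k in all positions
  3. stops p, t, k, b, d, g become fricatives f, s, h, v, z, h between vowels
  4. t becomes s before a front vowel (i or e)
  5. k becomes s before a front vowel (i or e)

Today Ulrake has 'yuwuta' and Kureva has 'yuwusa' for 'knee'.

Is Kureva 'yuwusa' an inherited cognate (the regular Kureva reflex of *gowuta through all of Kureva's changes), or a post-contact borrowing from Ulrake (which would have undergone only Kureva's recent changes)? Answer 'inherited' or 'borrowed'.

If inherited, *gowuta would pass through all of Kureva's changes:
Kureva: start from *gowuta.
  rule 1 (unconditioned shift): gowuta → gowusa
  rule 2 (unconditioned shift): gowusa → kowusa
  rule 3: no change — kowusa
  rule 4: no change — kowusa
  rule 5: no change — kowusa
  ⇒ Kureva kowusa
If borrowed from Ulrake 'yuwuta' after the early changes, it would undergo only the recent ones:
  rule 3 (intervocalic lenition): yuwuta → yuwusa
  rule 4 (palatalisation): no change (yuwusa)
  rule 5 (palatalisation): no change (yuwusa)
  ⇒ as a loan: yuwusa
Kureva 'yuwusa' matches the loan outcome 'yuwusa', not the inherited 'kowusa' — it skipped the early Kureva changes, so it was borrowed from Ulrake.

borrowed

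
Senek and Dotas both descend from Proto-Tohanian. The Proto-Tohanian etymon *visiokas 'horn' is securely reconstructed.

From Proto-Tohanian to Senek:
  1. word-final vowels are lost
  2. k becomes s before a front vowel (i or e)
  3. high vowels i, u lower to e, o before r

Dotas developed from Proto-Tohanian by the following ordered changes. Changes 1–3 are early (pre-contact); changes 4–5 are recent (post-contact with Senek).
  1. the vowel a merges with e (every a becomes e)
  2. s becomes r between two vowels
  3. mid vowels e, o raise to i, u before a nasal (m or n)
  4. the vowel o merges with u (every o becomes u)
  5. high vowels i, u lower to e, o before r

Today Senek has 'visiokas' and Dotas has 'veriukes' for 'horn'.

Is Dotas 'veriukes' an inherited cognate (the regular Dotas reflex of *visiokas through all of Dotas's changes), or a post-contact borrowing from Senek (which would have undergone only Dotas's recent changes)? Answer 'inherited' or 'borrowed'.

If inherited, *visiokas would pass through all of Dotas's changes:
Dotas: *visiokas
  visiokas → visiokes   [vowel merger]
  visiokes → viriokes   [rhotacism]
  viriokes (rule 3 does not apply)
  viriokes → viriukes   [vowel merger]
  viriukes → veriukes   [pre-rhotic lowering]
  giving Dotas veriukes.
If borrowed from Senek 'visiokas' after the early changes, it would undergo only the recent ones:
  rule 4 (vowel merger): visiokas → visiukas
  rule 5 (pre-rhotic lowering): no change (visiukas)
  ⇒ as a loan: visiukas
Dotas 'veriukes' matches the inherited outcome exactly, so it is an inherited cognate, not a loan.

inherited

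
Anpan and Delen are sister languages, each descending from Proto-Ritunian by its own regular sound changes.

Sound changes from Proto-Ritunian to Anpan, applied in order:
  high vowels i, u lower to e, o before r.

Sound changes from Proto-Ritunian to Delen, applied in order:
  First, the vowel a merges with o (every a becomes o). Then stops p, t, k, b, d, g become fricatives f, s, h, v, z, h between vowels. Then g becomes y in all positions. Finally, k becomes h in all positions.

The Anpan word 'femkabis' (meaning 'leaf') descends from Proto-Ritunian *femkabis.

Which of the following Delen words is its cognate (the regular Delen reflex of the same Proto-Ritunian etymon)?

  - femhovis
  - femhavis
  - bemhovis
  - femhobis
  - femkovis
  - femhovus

Delen: *femkabis > femkobis > femkovis > femhovis  (by vowel merger, intervocalic lenition, unconditioned shift)

femhovis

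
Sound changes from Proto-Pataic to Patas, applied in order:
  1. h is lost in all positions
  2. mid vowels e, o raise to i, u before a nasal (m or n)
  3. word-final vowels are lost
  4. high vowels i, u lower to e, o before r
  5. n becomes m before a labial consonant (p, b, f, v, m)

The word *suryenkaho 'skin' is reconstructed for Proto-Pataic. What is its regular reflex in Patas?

Patas: *suryenkaho > suryenkao > suryinkao > suryinka > soryinka  (by h-loss, pre-nasal raising, apocope, pre-rhotic lowering)

soryinka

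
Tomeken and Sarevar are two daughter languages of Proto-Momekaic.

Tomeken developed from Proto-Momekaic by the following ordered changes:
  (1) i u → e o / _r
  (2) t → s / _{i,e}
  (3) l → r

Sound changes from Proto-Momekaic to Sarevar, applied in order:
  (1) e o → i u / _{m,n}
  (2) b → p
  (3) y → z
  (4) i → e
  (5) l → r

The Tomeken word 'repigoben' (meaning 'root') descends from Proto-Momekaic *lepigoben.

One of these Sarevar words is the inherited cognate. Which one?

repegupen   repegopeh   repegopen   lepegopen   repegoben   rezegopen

Sarevar: *lepigoben
  lepigoben → lepigobin   [pre-nasal raising]
  lepigobin → lepigopin   [unconditioned shift]
  lepigopin (rule 3 does not apply)
  lepigopin → lepegopen   [vowel merger]
  lepegopen → repegopen   [unconditioned shift]
  giving Sarevar repegopen.
Only 'repegopen' matches the regular Sarevar development of *lepigoben.

repegopen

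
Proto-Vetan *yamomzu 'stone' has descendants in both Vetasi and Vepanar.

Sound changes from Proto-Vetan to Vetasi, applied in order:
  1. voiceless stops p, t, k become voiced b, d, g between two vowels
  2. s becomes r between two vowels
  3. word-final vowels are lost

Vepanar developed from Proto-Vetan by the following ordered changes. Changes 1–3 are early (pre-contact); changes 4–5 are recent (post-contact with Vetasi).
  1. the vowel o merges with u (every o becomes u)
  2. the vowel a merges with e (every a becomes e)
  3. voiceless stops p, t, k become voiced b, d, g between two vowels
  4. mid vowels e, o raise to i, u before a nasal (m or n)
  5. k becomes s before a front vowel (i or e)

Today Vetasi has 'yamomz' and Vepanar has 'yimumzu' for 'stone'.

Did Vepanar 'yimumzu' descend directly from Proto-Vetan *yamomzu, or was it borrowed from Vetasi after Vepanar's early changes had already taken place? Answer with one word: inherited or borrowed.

inherited

If inherited, *yamomzu would pass through all of Vepanar's changes:
Vepanar: start from *yamomzu.
  rule 1 (vowel merger): yamomzu → yamumzu
  rule 2 (vowel merger): yamumzu → yemumzu
  rule 3: no change — yemumzu
  rule 4 (pre-nasal raising): yemumzu → yimumzu
  rule 5: no change — yimumzu
  ⇒ Vepanar yimumzu
If borrowed from Vetasi 'yamomz' after the early changes, it would undergo only the recent ones:
  rule 4 (pre-nasal raising): yamomz → yamumz
  rule 5 (palatalisation): no change (yamumz)
  ⇒ as a loan: yamumz
Vepanar 'yimumzu' matches the inherited outcome exactly, so it is an inherited cognate, not a loan.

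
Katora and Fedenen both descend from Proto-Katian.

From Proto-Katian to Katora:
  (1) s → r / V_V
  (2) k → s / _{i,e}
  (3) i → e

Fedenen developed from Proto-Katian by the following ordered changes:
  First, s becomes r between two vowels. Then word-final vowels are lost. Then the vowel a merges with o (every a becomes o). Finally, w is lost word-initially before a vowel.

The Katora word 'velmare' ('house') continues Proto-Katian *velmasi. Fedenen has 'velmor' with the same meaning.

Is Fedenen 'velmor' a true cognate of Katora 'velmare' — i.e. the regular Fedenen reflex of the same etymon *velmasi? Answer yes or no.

yes

Derive the expected Fedenen reflex of *velmasi:
Fedenen: start from *velmasi.
  rule 1 (rhotacism): velmasi → velmari
  rule 2 (apocope): velmari → velmar
  rule 3 (vowel merger): velmar → velmor
  rule 4: no change — velmor
  ⇒ Fedenen velmor
Fedenen 'velmor' matches the regular reflex exactly, so the pair is cognate.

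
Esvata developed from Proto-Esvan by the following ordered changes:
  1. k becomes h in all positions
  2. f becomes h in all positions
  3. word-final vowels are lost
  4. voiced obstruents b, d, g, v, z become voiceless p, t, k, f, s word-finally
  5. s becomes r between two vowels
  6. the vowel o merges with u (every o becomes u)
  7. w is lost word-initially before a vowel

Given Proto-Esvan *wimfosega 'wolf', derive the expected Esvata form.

imhurek

Esvata: *wimfosega > wimhosega > wimhoseg > wimhosek > wimhorek > wimhurek > imhurek  (by unconditioned shift, apocope, final devoicing, rhotacism, vowel merger, glide loss)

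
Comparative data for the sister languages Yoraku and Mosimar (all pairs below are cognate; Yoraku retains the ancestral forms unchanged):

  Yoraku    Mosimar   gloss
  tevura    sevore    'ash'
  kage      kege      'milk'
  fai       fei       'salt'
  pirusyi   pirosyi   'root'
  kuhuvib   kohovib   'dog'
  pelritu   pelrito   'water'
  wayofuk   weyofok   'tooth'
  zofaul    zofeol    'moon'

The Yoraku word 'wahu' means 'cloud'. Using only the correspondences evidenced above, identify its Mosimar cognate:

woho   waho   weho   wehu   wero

weho

kage ~ kege, wayofuk ~ weyofok — Yoraku a corresponds to Mosimar e after a consonant, before a consonant other than r, m, n, p, b, f, v.
pelritu ~ pelrito — Yoraku u corresponds to Mosimar o word-finally.
Applying these to Yoraku 'wahu':
  wahu → wehu   (a→e after a consonant, before a consonant other than r, m, n, p, b, f, v)
  wehu → weho   (u→o word-finally)
So the Mosimar cognate is 'weho'.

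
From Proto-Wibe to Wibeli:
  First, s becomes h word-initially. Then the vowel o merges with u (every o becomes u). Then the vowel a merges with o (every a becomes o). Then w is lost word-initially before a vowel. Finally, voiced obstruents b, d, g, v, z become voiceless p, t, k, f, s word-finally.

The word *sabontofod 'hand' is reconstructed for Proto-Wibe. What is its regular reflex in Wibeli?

hobuntufut

Wibeli: *sabontofod
  sabontofod → habontofod   [debuccalisation]
  habontofod → habuntufud   [vowel merger]
  habuntufud → hobuntufud   [vowel merger]
  hobuntufud (rule 4 does not apply)
  hobuntufud → hobuntufut   [final devoicing]
  giving Wibeli hobuntufut.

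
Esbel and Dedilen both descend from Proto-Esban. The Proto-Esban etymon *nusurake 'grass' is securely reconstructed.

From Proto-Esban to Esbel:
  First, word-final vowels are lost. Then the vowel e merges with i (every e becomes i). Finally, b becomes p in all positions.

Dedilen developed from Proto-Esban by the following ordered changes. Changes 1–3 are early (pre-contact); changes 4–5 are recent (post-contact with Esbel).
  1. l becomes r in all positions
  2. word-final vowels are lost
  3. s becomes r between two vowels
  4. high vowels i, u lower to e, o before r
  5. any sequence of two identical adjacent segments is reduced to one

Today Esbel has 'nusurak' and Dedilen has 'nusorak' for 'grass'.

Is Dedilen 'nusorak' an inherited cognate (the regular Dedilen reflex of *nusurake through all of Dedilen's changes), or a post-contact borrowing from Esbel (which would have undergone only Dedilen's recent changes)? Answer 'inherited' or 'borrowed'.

borrowed

If inherited, *nusurake would pass through all of Dedilen's changes:
Dedilen: *nusurake > nusurak > nururak > nororak  (by apocope, rhotacism, pre-rhotic lowering)
If borrowed from Esbel 'nusurak' after the early changes, it would undergo only the recent ones:
  rule 4 (pre-rhotic lowering): nusurak → nusorak
  rule 5 (degemination): no change (nusorak)
  ⇒ as a loan: nusorak
Dedilen 'nusorak' matches the loan outcome 'nusorak', not the inherited 'nororak' — it skipped the early Dedilen changes, so it was borrowed from Esbel.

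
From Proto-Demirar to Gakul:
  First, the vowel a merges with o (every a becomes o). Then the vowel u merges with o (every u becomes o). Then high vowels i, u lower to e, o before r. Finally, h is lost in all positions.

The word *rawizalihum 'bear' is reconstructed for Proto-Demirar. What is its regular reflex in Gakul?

Gakul: *rawizalihum
  rawizalihum → rowizolihum   [vowel merger]
  rowizolihum → rowizolihom   [vowel merger]
  rowizolihom (rule 3 does not apply)
  rowizolihom → rowizoliom   [h-loss]
  giving Gakul rowizoliom.

rowizoliom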